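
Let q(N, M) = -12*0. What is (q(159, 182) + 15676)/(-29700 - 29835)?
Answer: -15676/59535 ≈ -0.26331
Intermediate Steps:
q(N, M) = 0
(q(159, 182) + 15676)/(-29700 - 29835) = (0 + 15676)/(-29700 - 29835) = 15676/(-59535) = 15676*(-1/59535) = -15676/59535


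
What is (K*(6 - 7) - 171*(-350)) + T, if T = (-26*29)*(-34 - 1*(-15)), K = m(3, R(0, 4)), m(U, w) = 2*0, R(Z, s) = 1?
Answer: 74176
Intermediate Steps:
m(U, w) = 0
K = 0
T = 14326 (T = -754*(-34 + 15) = -754*(-19) = 14326)
(K*(6 - 7) - 171*(-350)) + T = (0*(6 - 7) - 171*(-350)) + 14326 = (0*(-1) + 59850) + 14326 = (0 + 59850) + 14326 = 59850 + 14326 = 74176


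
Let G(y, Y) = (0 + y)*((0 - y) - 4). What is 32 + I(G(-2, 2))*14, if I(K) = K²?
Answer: 256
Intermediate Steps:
G(y, Y) = y*(-4 - y) (G(y, Y) = y*(-y - 4) = y*(-4 - y))
32 + I(G(-2, 2))*14 = 32 + (-1*(-2)*(4 - 2))²*14 = 32 + (-1*(-2)*2)²*14 = 32 + 4²*14 = 32 + 16*14 = 32 + 224 = 256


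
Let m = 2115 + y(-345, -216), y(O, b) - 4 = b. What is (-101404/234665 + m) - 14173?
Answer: -2879440954/234665 ≈ -12270.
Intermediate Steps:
y(O, b) = 4 + b
m = 1903 (m = 2115 + (4 - 216) = 2115 - 212 = 1903)
(-101404/234665 + m) - 14173 = (-101404/234665 + 1903) - 14173 = 446466091/234665 - 14173 = -2879440954/234665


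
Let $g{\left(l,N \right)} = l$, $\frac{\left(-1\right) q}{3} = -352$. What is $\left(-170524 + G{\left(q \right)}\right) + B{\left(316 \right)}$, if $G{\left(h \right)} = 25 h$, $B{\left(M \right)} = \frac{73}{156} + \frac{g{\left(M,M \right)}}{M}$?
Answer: $- \frac{22483115}{156} \approx -1.4412 \cdot 10^{5}$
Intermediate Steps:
$q = 1056$ ($q = \left(-3\right) \left(-352\right) = 1056$)
$B{\left(M \right)} = \frac{229}{156}$ ($B{\left(M \right)} = \frac{73}{156} + \frac{M}{M} = 73 \cdot \frac{1}{156} + 1 = \frac{73}{156} + 1 = \frac{229}{156}$)
$\left(-170524 + G{\left(q \right)}\right) + B{\left(316 \right)} = \left(-170524 + 25 \cdot 1056\right) + \frac{229}{156} = \left(-170524 + 26400\right) + \frac{229}{156} = -144124 + \frac{229}{156} = - \frac{22483115}{156}$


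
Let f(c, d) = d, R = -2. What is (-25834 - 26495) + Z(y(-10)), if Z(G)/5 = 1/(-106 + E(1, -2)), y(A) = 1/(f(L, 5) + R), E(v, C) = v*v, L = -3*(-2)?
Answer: -1098910/21 ≈ -52329.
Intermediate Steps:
L = 6
E(v, C) = v²
y(A) = ⅓ (y(A) = 1/(5 - 2) = 1/3 = ⅓)
Z(G) = -1/21 (Z(G) = 5/(-106 + 1²) = 5/(-106 + 1) = 5/(-105) = 5*(-1/105) = -1/21)
(-25834 - 26495) + Z(y(-10)) = (-25834 - 26495) - 1/21 = -52329 - 1/21 = -1098910/21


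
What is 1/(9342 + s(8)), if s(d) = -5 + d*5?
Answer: 1/9377 ≈ 0.00010664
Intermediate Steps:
s(d) = -5 + 5*d
1/(9342 + s(8)) = 1/(9342 + (-5 + 5*8)) = 1/(9342 + (-5 + 40)) = 1/(9342 + 35) = 1/9377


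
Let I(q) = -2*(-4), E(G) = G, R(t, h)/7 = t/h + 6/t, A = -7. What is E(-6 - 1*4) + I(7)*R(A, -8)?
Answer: -9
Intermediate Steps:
R(t, h) = 42/t + 7*t/h (R(t, h) = 7*(t/h + 6/t) = 7*(6/t + t/h) = 42/t + 7*t/h)
I(q) = 8
E(-6 - 1*4) + I(7)*R(A, -8) = (-6 - 1*4) + 8*(42/(-7) + 7*(-7)/(-8)) = (-6 - 4) + 8*(42*(-⅐) + 7*(-7)*(-⅛)) = -10 + 8*(-6 + 49/8) = -10 + 8*(⅛) = -10 + 1 = -9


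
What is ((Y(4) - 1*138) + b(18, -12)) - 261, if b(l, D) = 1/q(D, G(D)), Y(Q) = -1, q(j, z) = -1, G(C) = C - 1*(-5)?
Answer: -401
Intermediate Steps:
G(C) = 5 + C (G(C) = C + 5 = 5 + C)
b(l, D) = -1 (b(l, D) = 1/(-1) = -1)
((Y(4) - 1*138) + b(18, -12)) - 261 = ((-1 - 1*138) - 1) - 261 = ((-1 - 138) - 1) - 261 = (-139 - 1) - 261 = -140 - 261 = -401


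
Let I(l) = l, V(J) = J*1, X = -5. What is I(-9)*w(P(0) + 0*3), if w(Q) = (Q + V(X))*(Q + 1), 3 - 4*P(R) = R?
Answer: 1071/16 ≈ 66.938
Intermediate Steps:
V(J) = J
P(R) = ¾ - R/4
w(Q) = (1 + Q)*(-5 + Q) (w(Q) = (Q - 5)*(Q + 1) = (-5 + Q)*(1 + Q) = (1 + Q)*(-5 + Q))
I(-9)*w(P(0) + 0*3) = -9*(-5 + ((¾ - ¼*0) + 0*3)² - 4*((¾ - ¼*0) + 0*3)) = -9*(-5 + ((¾ + 0) + 0)² - 4*((¾ + 0) + 0)) = -9*(-5 + (¾ + 0)² - 4*(¾ + 0)) = -9*(-5 + (¾)² - 4*¾) = -9*(-5 + 9/16 - 3) = -9*(-119/16) = 1071/16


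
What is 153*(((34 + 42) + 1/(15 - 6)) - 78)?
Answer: -289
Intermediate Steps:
153*(((34 + 42) + 1/(15 - 6)) - 78) = 153*((76 + 1/9) - 78) = 153*((76 + ⅑) - 78) = 153*(685/9 - 78) = 153*(-17/9) = -289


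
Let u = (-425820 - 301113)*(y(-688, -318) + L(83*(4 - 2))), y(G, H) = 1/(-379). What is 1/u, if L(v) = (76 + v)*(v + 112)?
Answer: -379/18535049041599 ≈ -2.0448e-11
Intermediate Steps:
L(v) = (76 + v)*(112 + v)
y(G, H) = -1/379
u = -18535049041599/379 (u = (-425820 - 301113)*(-1/379 + (8512 + (83*(4 - 2))² + 188*(83*(4 - 2)))) = -726933*(-1/379 + (8512 + (83*2)² + 188*(83*2))) = -726933*(-1/379 + (8512 + 166² + 188*166)) = -726933*(-1/379 + (8512 + 27556 + 31208)) = -726933*(-1/379 + 67276) = -726933*25497603/379 = -18535049041599/379 ≈ -4.8905e+10)
1/u = 1/(-18535049041599/379) = -379/18535049041599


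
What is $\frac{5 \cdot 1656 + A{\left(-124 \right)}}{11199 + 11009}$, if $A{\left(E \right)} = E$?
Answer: $\frac{2039}{5552} \approx 0.36726$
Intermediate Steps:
$\frac{5 \cdot 1656 + A{\left(-124 \right)}}{11199 + 11009} = \frac{5 \cdot 1656 - 124}{11199 + 11009} = \frac{8280 - 124}{22208} = 8156 \cdot \frac{1}{22208} = \frac{2039}{5552}$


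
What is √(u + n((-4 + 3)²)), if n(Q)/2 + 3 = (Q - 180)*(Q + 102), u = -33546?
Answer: I*√70426 ≈ 265.38*I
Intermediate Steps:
n(Q) = -6 + 2*(-180 + Q)*(102 + Q) (n(Q) = -6 + 2*((Q - 180)*(Q + 102)) = -6 + 2*((-180 + Q)*(102 + Q)) = -6 + 2*(-180 + Q)*(102 + Q))
√(u + n((-4 + 3)²)) = √(-33546 + (-36726 - 156*(-4 + 3)² + 2*((-4 + 3)²)²)) = √(-33546 + (-36726 - 156*(-1)² + 2*((-1)²)²)) = √(-33546 + (-36726 - 156*1 + 2*1²)) = √(-33546 + (-36726 - 156 + 2*1)) = √(-33546 + (-36726 - 156 + 2)) = √(-33546 - 36880) = √(-70426) = I*√70426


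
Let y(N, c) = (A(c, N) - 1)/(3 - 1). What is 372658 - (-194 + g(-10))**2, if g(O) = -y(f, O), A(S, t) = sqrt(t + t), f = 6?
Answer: 1340851/4 - 387*sqrt(3) ≈ 3.3454e+5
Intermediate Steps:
A(S, t) = sqrt(2)*sqrt(t) (A(S, t) = sqrt(2*t) = sqrt(2)*sqrt(t))
y(N, c) = -1/2 + sqrt(2)*sqrt(N)/2 (y(N, c) = (sqrt(2)*sqrt(N) - 1)/(3 - 1) = (-1 + sqrt(2)*sqrt(N))/2 = (-1 + sqrt(2)*sqrt(N))*(1/2) = -1/2 + sqrt(2)*sqrt(N)/2)
g(O) = 1/2 - sqrt(3) (g(O) = -(-1/2 + sqrt(2)*sqrt(6)/2) = -(-1/2 + sqrt(3)) = 1/2 - sqrt(3))
372658 - (-194 + g(-10))**2 = 372658 - (-194 + (1/2 - sqrt(3)))**2 = 372658 - (-387/2 - sqrt(3))**2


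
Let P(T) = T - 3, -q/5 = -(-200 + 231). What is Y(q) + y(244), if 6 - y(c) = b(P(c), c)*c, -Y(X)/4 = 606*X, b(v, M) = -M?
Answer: -316178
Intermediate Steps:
q = 155 (q = -(-5)*(-200 + 231) = -(-5)*31 = -5*(-31) = 155)
P(T) = -3 + T
Y(X) = -2424*X
y(c) = 6 + c² (y(c) = 6 - (-c)*c = 6 - (-1)*c² = 6 + c²)
Y(q) + y(244) = -2424*155 + (6 + 244²) = -375720 + (6 + 59536) = -375720 + 59542 = -316178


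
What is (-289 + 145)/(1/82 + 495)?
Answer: -11808/40591 ≈ -0.29090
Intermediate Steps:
(-289 + 145)/(1/82 + 495) = -144/(1/82 + 495) = -144/40591/82 = -144*82/40591 = -11808/40591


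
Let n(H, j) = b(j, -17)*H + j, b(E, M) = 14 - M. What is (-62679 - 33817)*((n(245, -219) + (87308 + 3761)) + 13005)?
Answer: -10754479200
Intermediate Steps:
n(H, j) = j + 31*H (n(H, j) = (14 - 1*(-17))*H + j = (14 + 17)*H + j = 31*H + j = j + 31*H)
(-62679 - 33817)*((n(245, -219) + (87308 + 3761)) + 13005) = (-62679 - 33817)*(((-219 + 31*245) + (87308 + 3761)) + 13005) = -96496*(((-219 + 7595) + 91069) + 13005) = -96496*((7376 + 91069) + 13005) = -96496*(98445 + 13005) = -96496*111450 = -10754479200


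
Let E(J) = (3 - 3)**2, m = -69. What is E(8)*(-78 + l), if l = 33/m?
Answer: 0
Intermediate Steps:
l = -11/23 (l = 33/(-69) = 33*(-1/69) = -11/23 ≈ -0.47826)
E(J) = 0 (E(J) = 0**2 = 0)
E(8)*(-78 + l) = 0*(-78 - 11/23) = 0*(-1805/23) = 0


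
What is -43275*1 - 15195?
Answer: -58470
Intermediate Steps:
-43275*1 - 15195 = -43275 - 15195 = -58470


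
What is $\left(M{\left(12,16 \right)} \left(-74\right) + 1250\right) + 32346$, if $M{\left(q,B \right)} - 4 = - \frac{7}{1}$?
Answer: $33818$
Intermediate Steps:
$M{\left(q,B \right)} = -3$ ($M{\left(q,B \right)} = 4 - \frac{7}{1} = 4 - 7 = -3$)
$\left(M{\left(12,16 \right)} \left(-74\right) + 1250\right) + 32346 = \left(\left(-3\right) \left(-74\right) + 1250\right) + 32346 = \left(222 + 1250\right) + 32346 = 1472 + 32346 = 33818$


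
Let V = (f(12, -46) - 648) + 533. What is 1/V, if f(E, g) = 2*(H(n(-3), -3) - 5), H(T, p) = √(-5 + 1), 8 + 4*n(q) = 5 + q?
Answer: -125/15641 - 4*I/15641 ≈ -0.0079918 - 0.00025574*I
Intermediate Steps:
n(q) = -¾ + q/4 (n(q) = -2 + (5 + q)/4 = -2 + (5/4 + q/4) = -¾ + q/4)
H(T, p) = 2*I (H(T, p) = √(-4) = 2*I)
f(E, g) = -10 + 4*I (f(E, g) = 2*(2*I - 5) = 2*(-5 + 2*I) = -10 + 4*I)
V = -125 + 4*I (V = ((-10 + 4*I) - 648) + 533 = (-658 + 4*I) + 533 = -125 + 4*I ≈ -125.0 + 4.0*I)
1/V = 1/(-125 + 4*I) = (-125 - 4*I)/15641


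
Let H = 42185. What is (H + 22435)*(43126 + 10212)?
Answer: 3446701560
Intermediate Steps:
(H + 22435)*(43126 + 10212) = (42185 + 22435)*(43126 + 10212) = 64620*53338 = 3446701560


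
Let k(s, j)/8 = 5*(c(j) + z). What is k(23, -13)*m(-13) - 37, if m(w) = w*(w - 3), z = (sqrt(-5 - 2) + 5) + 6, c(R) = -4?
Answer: 58203 + 8320*I*sqrt(7) ≈ 58203.0 + 22013.0*I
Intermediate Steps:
z = 11 + I*sqrt(7) (z = (sqrt(-7) + 5) + 6 = (I*sqrt(7) + 5) + 6 = (5 + I*sqrt(7)) + 6 = 11 + I*sqrt(7) ≈ 11.0 + 2.6458*I)
k(s, j) = 280 + 40*I*sqrt(7) (k(s, j) = 8*(5*(-4 + (11 + I*sqrt(7)))) = 8*(5*(7 + I*sqrt(7))) = 8*(35 + 5*I*sqrt(7)) = 280 + 40*I*sqrt(7))
m(w) = w*(-3 + w)
k(23, -13)*m(-13) - 37 = (280 + 40*I*sqrt(7))*(-13*(-3 - 13)) - 37 = (280 + 40*I*sqrt(7))*(-13*(-16)) - 37 = (280 + 40*I*sqrt(7))*208 - 37 = (58240 + 8320*I*sqrt(7)) - 37 = 58203 + 8320*I*sqrt(7)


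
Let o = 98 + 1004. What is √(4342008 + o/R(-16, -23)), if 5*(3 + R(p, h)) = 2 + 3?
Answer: √4341457 ≈ 2083.6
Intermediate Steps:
R(p, h) = -2 (R(p, h) = -3 + (2 + 3)/5 = -3 + (⅕)*5 = -3 + 1 = -2)
o = 1102
√(4342008 + o/R(-16, -23)) = √(4342008 + 1102/(-2)) = √(4342008 - ½*1102) = √(4342008 - 551) = √4341457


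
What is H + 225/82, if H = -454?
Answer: -37003/82 ≈ -451.26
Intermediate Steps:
H + 225/82 = -454 + 225/82 = -37003/82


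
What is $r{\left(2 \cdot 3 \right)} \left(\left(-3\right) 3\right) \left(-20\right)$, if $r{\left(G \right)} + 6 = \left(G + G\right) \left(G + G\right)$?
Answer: $24840$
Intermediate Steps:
$r{\left(G \right)} = -6 + 4 G^{2}$ ($r{\left(G \right)} = -6 + \left(G + G\right) \left(G + G\right) = -6 + 2 G 2 G = -6 + 4 G^{2}$)
$r{\left(2 \cdot 3 \right)} \left(\left(-3\right) 3\right) \left(-20\right) = \left(-6 + 4 \left(2 \cdot 3\right)^{2}\right) \left(\left(-3\right) 3\right) \left(-20\right) = \left(-6 + 4 \cdot 6^{2}\right) \left(-9\right) \left(-20\right) = \left(-6 + 4 \cdot 36\right) \left(-9\right) \left(-20\right) = \left(-6 + 144\right) \left(-9\right) \left(-20\right) = 138 \left(-9\right) \left(-20\right) = \left(-1242\right) \left(-20\right) = 24840$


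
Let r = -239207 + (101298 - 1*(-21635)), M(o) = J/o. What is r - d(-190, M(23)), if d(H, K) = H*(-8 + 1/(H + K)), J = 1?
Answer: -514646356/4369 ≈ -1.1780e+5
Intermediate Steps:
M(o) = 1/o
r = -116274 (r = -239207 + (101298 + 21635) = -239207 + 122933 = -116274)
r - d(-190, M(23)) = -116274 - (-190)*(1 - 8*(-190) - 8/23)/(-190 + 1/23) = -116274 - (-190)*(1 + 1520 - 8*1/23)/(-190 + 1/23) = -116274 - (-190)*(1 + 1520 - 8/23)/(-4369/23) = -116274 - (-190)*(-23)*34975/(4369*23) = -116274 - 1*6645250/4369 = -116274 - 6645250/4369 = -514646356/4369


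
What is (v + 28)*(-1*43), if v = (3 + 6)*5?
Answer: -3139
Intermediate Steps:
v = 45 (v = 9*5 = 45)
(v + 28)*(-1*43) = (45 + 28)*(-1*43) = 73*(-43) = -3139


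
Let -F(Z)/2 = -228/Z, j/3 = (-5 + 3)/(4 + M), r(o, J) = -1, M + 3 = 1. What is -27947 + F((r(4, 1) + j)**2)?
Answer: -55837/2 ≈ -27919.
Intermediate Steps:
M = -2 (M = -3 + 1 = -2)
j = -3 (j = 3*((-5 + 3)/(4 - 2)) = 3*(-2/2) = 3*(-2*1/2) = 3*(-1) = -3)
F(Z) = 456/Z (F(Z) = -(-456)/Z = 456/Z)
-27947 + F((r(4, 1) + j)**2) = -27947 + 456/((-1 - 3)**2) = -27947 + 456/((-4)**2) = -27947 + 456/16 = -27947 + 456*(1/16) = -27947 + 57/2 = -55837/2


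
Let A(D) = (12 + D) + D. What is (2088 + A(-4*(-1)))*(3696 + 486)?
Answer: 8815656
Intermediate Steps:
A(D) = 12 + 2*D
(2088 + A(-4*(-1)))*(3696 + 486) = (2088 + (12 + 2*(-4*(-1))))*(3696 + 486) = (2088 + (12 + 2*4))*4182 = (2088 + (12 + 8))*4182 = (2088 + 20)*4182 = 2108*4182 = 8815656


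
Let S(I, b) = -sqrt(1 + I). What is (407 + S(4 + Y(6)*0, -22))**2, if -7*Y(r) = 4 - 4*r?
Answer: (407 - sqrt(5))**2 ≈ 1.6383e+5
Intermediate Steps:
Y(r) = -4/7 + 4*r/7 (Y(r) = -(4 - 4*r)/7 = -4/7 + 4*r/7)
(407 + S(4 + Y(6)*0, -22))**2 = (407 - sqrt(1 + (4 + (-4/7 + (4/7)*6)*0)))**2 = (407 - sqrt(1 + (4 + (-4/7 + 24/7)*0)))**2 = (407 - sqrt(1 + (4 + (20/7)*0)))**2 = (407 - sqrt(1 + (4 + 0)))**2 = (407 - sqrt(1 + 4))**2 = (407 - sqrt(5))**2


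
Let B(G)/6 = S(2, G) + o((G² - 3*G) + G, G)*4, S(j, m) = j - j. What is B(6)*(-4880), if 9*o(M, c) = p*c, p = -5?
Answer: 390400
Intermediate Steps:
o(M, c) = -5*c/9 (o(M, c) = (-5*c)/9 = -5*c/9)
S(j, m) = 0
B(G) = -40*G/3 (B(G) = 6*(0 - 5*G/9*4) = 6*(0 - 20*G/9) = 6*(-20*G/9) = -40*G/3)
B(6)*(-4880) = -40/3*6*(-4880) = -80*(-4880) = 390400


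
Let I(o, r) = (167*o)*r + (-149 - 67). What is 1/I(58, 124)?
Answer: 1/1200848 ≈ 8.3275e-7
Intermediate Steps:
I(o, r) = -216 + 167*o*r (I(o, r) = 167*o*r - 216 = -216 + 167*o*r)
1/I(58, 124) = 1/(-216 + 167*58*124) = 1/(-216 + 1201064) = 1/1200848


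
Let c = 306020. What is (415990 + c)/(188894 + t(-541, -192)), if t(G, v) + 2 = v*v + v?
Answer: 120335/37594 ≈ 3.2009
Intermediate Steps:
t(G, v) = -2 + v + v² (t(G, v) = -2 + (v*v + v) = -2 + (v² + v) = -2 + (v + v²) = -2 + v + v²)
(415990 + c)/(188894 + t(-541, -192)) = (415990 + 306020)/(188894 + (-2 - 192 + (-192)²)) = 722010/(188894 + (-2 - 192 + 36864)) = 722010/(188894 + 36670) = 722010/225564 = 722010*(1/225564) = 120335/37594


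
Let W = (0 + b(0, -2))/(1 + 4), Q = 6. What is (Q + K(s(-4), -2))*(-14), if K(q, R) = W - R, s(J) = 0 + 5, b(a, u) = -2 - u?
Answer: -112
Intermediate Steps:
W = 0 (W = (0 + (-2 - 1*(-2)))/(1 + 4) = (0 + (-2 + 2))/5 = (0 + 0)*(1/5) = 0*(1/5) = 0)
s(J) = 5
K(q, R) = -R (K(q, R) = 0 - R = -R)
(Q + K(s(-4), -2))*(-14) = (6 - 1*(-2))*(-14) = (6 + 2)*(-14) = 8*(-14) = -112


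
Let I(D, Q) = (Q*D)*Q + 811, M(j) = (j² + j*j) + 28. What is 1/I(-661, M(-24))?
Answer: -1/920375589 ≈ -1.0865e-9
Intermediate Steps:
M(j) = 28 + 2*j² (M(j) = (j² + j²) + 28 = 2*j² + 28 = 28 + 2*j²)
I(D, Q) = 811 + D*Q² (I(D, Q) = (D*Q)*Q + 811 = D*Q² + 811 = 811 + D*Q²)
1/I(-661, M(-24)) = 1/(811 - 661*(28 + 2*(-24)²)²) = 1/(811 - 661*(28 + 2*576)²) = 1/(811 - 661*(28 + 1152)²) = 1/(811 - 661*1180²) = 1/(811 - 661*1392400) = 1/(811 - 920376400) = 1/(-920375589) = -1/920375589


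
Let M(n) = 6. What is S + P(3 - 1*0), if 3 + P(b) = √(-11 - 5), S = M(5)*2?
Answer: 9 + 4*I ≈ 9.0 + 4.0*I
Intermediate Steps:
S = 12 (S = 6*2 = 12)
P(b) = -3 + 4*I (P(b) = -3 + √(-11 - 5) = -3 + √(-16) = -3 + 4*I)
S + P(3 - 1*0) = 12 + (-3 + 4*I) = 9 + 4*I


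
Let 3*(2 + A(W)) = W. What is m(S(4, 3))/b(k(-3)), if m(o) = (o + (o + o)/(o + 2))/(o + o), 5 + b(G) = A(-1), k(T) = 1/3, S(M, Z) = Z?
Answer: -21/220 ≈ -0.095455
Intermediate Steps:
A(W) = -2 + W/3
k(T) = ⅓
b(G) = -22/3 (b(G) = -5 + (-2 + (⅓)*(-1)) = -5 + (-2 - ⅓) = -5 - 7/3 = -22/3)
m(o) = (o + 2*o/(2 + o))/(2*o) (m(o) = (o + (2*o)/(2 + o))/((2*o)) = (o + 2*o/(2 + o))*(1/(2*o)) = (o + 2*o/(2 + o))/(2*o))
m(S(4, 3))/b(k(-3)) = ((4 + 3)/(2*(2 + 3)))/(-22/3) = ((½)*7/5)*(-3/22) = ((½)*(⅕)*7)*(-3/22) = (7/10)*(-3/22) = -21/220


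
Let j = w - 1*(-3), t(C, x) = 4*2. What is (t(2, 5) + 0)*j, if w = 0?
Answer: 24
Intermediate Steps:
t(C, x) = 8
j = 3 (j = 0 - 1*(-3) = 0 + 3 = 3)
(t(2, 5) + 0)*j = (8 + 0)*3 = 8*3 = 24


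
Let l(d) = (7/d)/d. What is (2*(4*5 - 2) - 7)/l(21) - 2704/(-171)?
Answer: 315121/171 ≈ 1842.8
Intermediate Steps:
l(d) = 7/d**2
(2*(4*5 - 2) - 7)/l(21) - 2704/(-171) = (2*(4*5 - 2) - 7)/((7/21**2)) - 2704/(-171) = (2*(20 - 2) - 7)/((7*(1/441))) - 2704*(-1/171) = (2*18 - 7)/(1/63) + 2704/171 = (36 - 7)*63 + 2704/171 = 29*63 + 2704/171 = 1827 + 2704/171 = 315121/171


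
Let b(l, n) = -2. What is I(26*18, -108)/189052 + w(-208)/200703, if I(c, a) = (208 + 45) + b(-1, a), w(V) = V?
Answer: 11053637/37943303556 ≈ 0.00029132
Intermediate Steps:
I(c, a) = 251 (I(c, a) = (208 + 45) - 2 = 253 - 2 = 251)
I(26*18, -108)/189052 + w(-208)/200703 = 251/189052 - 208/200703 = 11053637/37943303556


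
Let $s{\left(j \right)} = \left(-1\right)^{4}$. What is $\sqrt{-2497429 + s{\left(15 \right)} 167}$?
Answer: $i \sqrt{2497262} \approx 1580.3 i$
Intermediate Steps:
$s{\left(j \right)} = 1$
$\sqrt{-2497429 + s{\left(15 \right)} 167} = \sqrt{-2497429 + 1 \cdot 167} = \sqrt{-2497429 + 167} = \sqrt{-2497262} = i \sqrt{2497262}$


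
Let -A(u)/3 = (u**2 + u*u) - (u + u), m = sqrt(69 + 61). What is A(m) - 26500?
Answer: -27280 + 6*sqrt(130) ≈ -27212.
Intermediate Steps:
m = sqrt(130) ≈ 11.402
A(u) = -6*u**2 + 6*u (A(u) = -3*((u**2 + u*u) - (u + u)) = -3*((u**2 + u**2) - 2*u) = -3*(2*u**2 - 2*u) = -3*(-2*u + 2*u**2) = -6*u**2 + 6*u)
A(m) - 26500 = 6*sqrt(130)*(1 - sqrt(130)) - 26500 = -26500 + 6*sqrt(130)*(1 - sqrt(130))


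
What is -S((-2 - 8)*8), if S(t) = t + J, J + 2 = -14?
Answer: 96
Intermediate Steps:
J = -16 (J = -2 - 14 = -16)
S(t) = -16 + t (S(t) = t - 16 = -16 + t)
-S((-2 - 8)*8) = -(-16 + (-2 - 8)*8) = -(-16 - 10*8) = -(-16 - 80) = -1*(-96) = 96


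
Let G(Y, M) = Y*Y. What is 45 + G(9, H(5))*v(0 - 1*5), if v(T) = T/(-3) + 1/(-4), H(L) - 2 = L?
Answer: 639/4 ≈ 159.75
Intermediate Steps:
H(L) = 2 + L
G(Y, M) = Y²
v(T) = -¼ - T/3 (v(T) = T*(-⅓) + 1*(-¼) = -T/3 - ¼ = -¼ - T/3)
45 + G(9, H(5))*v(0 - 1*5) = 45 + 9²*(-¼ - (0 - 1*5)/3) = 45 + 81*(-¼ - (0 - 5)/3) = 45 + 81*(-¼ - ⅓*(-5)) = 45 + 81*(-¼ + 5/3) = 45 + 81*(17/12) = 45 + 459/4 = 639/4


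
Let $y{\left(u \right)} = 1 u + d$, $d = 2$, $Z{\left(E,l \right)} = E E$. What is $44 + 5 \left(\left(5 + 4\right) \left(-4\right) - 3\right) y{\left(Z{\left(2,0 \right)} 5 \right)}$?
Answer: $-4246$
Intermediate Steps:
$Z{\left(E,l \right)} = E^{2}$
$y{\left(u \right)} = 2 + u$ ($y{\left(u \right)} = 1 u + 2 = u + 2 = 2 + u$)
$44 + 5 \left(\left(5 + 4\right) \left(-4\right) - 3\right) y{\left(Z{\left(2,0 \right)} 5 \right)} = 44 + 5 \left(\left(5 + 4\right) \left(-4\right) - 3\right) \left(2 + 2^{2} \cdot 5\right) = 44 + 5 \left(9 \left(-4\right) - 3\right) \left(2 + 4 \cdot 5\right) = 44 + 5 \left(-36 - 3\right) \left(2 + 20\right) = 44 + 5 \left(-39\right) 22 = 44 - 4290 = -4246$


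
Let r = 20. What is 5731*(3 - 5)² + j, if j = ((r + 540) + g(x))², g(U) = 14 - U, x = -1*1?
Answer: 353549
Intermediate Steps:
x = -1
j = 330625 (j = ((20 + 540) + (14 - 1*(-1)))² = (560 + (14 + 1))² = (560 + 15)² = 575² = 330625)
5731*(3 - 5)² + j = 5731*(3 - 5)² + 330625 = 5731*(-2)² + 330625 = 5731*4 + 330625 = 22924 + 330625 = 353549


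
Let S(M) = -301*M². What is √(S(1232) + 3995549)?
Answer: 5*I*√18114779 ≈ 21281.0*I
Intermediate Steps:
√(S(1232) + 3995549) = √(-301*1232² + 3995549) = √(-301*1517824 + 3995549) = √(-456865024 + 3995549) = √(-452869475) = 5*I*√18114779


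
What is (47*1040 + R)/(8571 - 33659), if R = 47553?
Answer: -96433/25088 ≈ -3.8438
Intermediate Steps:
(47*1040 + R)/(8571 - 33659) = (47*1040 + 47553)/(8571 - 33659) = (48880 + 47553)/(-25088) = 96433*(-1/25088) = -96433/25088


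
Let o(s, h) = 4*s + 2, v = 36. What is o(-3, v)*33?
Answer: -330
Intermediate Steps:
o(s, h) = 2 + 4*s
o(-3, v)*33 = (2 + 4*(-3))*33 = (2 - 12)*33 = -10*33 = -330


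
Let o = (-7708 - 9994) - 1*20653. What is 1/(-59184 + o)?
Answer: -1/97539 ≈ -1.0252e-5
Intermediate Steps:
o = -38355 (o = -17702 - 20653 = -38355)
1/(-59184 + o) = 1/(-59184 - 38355) = 1/(-97539) = -1/97539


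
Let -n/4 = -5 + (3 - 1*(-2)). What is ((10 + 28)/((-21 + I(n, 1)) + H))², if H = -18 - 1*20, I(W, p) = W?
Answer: 1444/3481 ≈ 0.41482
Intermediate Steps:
n = 0 (n = -4*(-5 + (3 - 1*(-2))) = -4*(-5 + (3 + 2)) = -4*(-5 + 5) = -4*0 = 0)
H = -38 (H = -18 - 20 = -38)
((10 + 28)/((-21 + I(n, 1)) + H))² = ((10 + 28)/((-21 + 0) - 38))² = (38/(-21 - 38))² = (38/(-59))² = (38*(-1/59))² = (-38/59)² = 1444/3481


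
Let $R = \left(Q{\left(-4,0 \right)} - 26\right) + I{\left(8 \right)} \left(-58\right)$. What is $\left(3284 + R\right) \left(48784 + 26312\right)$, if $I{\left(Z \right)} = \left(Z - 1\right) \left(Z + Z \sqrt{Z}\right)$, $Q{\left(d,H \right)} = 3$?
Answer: $976248 - 487823616 \sqrt{2} \approx -6.8891 \cdot 10^{8}$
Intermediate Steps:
$I{\left(Z \right)} = \left(-1 + Z\right) \left(Z + Z^{\frac{3}{2}}\right)$
$R = -3271 - 6496 \sqrt{2}$ ($R = \left(3 - 26\right) + \left(8^{2} + 8^{\frac{5}{2}} - 8 - 8^{\frac{3}{2}}\right) \left(-58\right) = \left(3 - 26\right) + \left(64 + 128 \sqrt{2} - 8 - 16 \sqrt{2}\right) \left(-58\right) = -23 + \left(64 + 128 \sqrt{2} - 8 - 16 \sqrt{2}\right) \left(-58\right) = -23 + \left(56 + 112 \sqrt{2}\right) \left(-58\right) = -23 - \left(3248 + 6496 \sqrt{2}\right) = -3271 - 6496 \sqrt{2} \approx -12458.0$)
$\left(3284 + R\right) \left(48784 + 26312\right) = \left(3284 - \left(3271 + 6496 \sqrt{2}\right)\right) \left(48784 + 26312\right) = \left(13 - 6496 \sqrt{2}\right) 75096 = 976248 - 487823616 \sqrt{2}$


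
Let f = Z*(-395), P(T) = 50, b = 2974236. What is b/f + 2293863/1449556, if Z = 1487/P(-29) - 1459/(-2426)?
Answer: -8660476371280603/35121841705724 ≈ -246.58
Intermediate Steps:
Z = 920103/30325 (Z = 1487/50 - 1459/(-2426) = 1487*(1/50) - 1459*(-1/2426) = 1487/50 + 1459/2426 = 920103/30325 ≈ 30.341)
f = -72688137/6065 (f = (920103/30325)*(-395) = -72688137/6065 ≈ -11985.)
b/f + 2293863/1449556 = 2974236/(-72688137/6065) + 2293863/1449556 = 2974236*(-6065/72688137) + 2293863*(1/1449556) = -6012913780/24229379 + 2293863/1449556 = -8660476371280603/35121841705724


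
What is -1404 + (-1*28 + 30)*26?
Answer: -1352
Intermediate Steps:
-1404 + (-1*28 + 30)*26 = -1404 + (-28 + 30)*26 = -1404 + 2*26 = -1404 + 52 = -1352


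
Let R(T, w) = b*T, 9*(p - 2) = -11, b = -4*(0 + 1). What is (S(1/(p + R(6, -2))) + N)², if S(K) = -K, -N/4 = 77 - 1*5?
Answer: 3621993489/43681 ≈ 82919.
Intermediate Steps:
b = -4 (b = -4*1 = -4)
p = 7/9 (p = 2 + (⅑)*(-11) = 2 - 11/9 = 7/9 ≈ 0.77778)
R(T, w) = -4*T
N = -288 (N = -4*(77 - 1*5) = -4*(77 - 5) = -4*72 = -288)
(S(1/(p + R(6, -2))) + N)² = (-1/(7/9 - 4*6) - 288)² = (-1/(7/9 - 24) - 288)² = (-1/(-209/9) - 288)² = (-1*(-9/209) - 288)² = (9/209 - 288)² = (-60183/209)² = 3621993489/43681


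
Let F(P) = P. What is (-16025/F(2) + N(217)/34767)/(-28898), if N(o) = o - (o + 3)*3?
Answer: 557142061/2009393532 ≈ 0.27727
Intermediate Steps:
N(o) = -9 - 2*o (N(o) = o - (3 + o)*3 = o - (9 + 3*o) = o + (-9 - 3*o) = -9 - 2*o)
(-16025/F(2) + N(217)/34767)/(-28898) = (-16025/2 + (-9 - 2*217)/34767)/(-28898) = (-16025*½ + (-9 - 434)*(1/34767))*(-1/28898) = (-16025/2 - 443*1/34767)*(-1/28898) = (-16025/2 - 443/34767)*(-1/28898) = -557142061/69534*(-1/28898) = 557142061/2009393532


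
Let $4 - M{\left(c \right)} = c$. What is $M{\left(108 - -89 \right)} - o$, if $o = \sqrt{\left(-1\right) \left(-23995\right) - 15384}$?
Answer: $-193 - \sqrt{8611} \approx -285.8$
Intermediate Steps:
$M{\left(c \right)} = 4 - c$
$o = \sqrt{8611}$ ($o = \sqrt{23995 - 15384} = \sqrt{8611} \approx 92.795$)
$M{\left(108 - -89 \right)} - o = \left(4 - \left(108 - -89\right)\right) - \sqrt{8611} = \left(4 - \left(108 + 89\right)\right) - \sqrt{8611} = \left(4 - 197\right) - \sqrt{8611} = -193 - \sqrt{8611}$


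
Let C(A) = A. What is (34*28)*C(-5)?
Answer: -4760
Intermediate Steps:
(34*28)*C(-5) = (34*28)*(-5) = 952*(-5) = -4760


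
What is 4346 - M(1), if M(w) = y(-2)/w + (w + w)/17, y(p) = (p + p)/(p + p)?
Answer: 73863/17 ≈ 4344.9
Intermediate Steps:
y(p) = 1 (y(p) = (2*p)/((2*p)) = (2*p)*(1/(2*p)) = 1)
M(w) = 1/w + 2*w/17 (M(w) = 1/w + (w + w)/17 = 1/w + (2*w)*(1/17) = 1/w + 2*w/17)
4346 - M(1) = 4346 - (1/1 + (2/17)*1) = 4346 - (1 + 2/17) = 4346 - 1*19/17 = 4346 - 19/17 = 73863/17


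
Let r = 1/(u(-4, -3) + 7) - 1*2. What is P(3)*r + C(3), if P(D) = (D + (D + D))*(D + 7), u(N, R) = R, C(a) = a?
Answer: -309/2 ≈ -154.50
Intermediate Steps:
P(D) = 3*D*(7 + D) (P(D) = (D + 2*D)*(7 + D) = (3*D)*(7 + D) = 3*D*(7 + D))
r = -7/4 (r = 1/(-3 + 7) - 1*2 = 1/4 - 2 = -7/4 ≈ -1.7500)
P(3)*r + C(3) = (3*3*(7 + 3))*(-7/4) + 3 = (3*3*10)*(-7/4) + 3 = 90*(-7/4) + 3 = -315/2 + 3 = -309/2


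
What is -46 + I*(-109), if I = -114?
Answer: 12380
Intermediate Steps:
-46 + I*(-109) = -46 - 114*(-109) = -46 + 12426 = 12380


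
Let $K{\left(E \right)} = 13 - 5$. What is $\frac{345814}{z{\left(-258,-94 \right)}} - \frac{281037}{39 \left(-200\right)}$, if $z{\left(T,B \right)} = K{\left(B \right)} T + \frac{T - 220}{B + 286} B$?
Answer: $- \frac{2054642207}{13434200} \approx -152.94$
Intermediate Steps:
$K{\left(E \right)} = 8$ ($K{\left(E \right)} = 13 - 5 = 8$)
$z{\left(T,B \right)} = 8 T + \frac{B \left(-220 + T\right)}{286 + B}$ ($z{\left(T,B \right)} = 8 T + \frac{T - 220}{B + 286} B = 8 T + \frac{-220 + T}{286 + B} B = 8 T + \frac{B \left(-220 + T\right)}{286 + B}$)
$\frac{345814}{z{\left(-258,-94 \right)}} - \frac{281037}{39 \left(-200\right)} = \frac{345814}{\frac{1}{286 - 94} \left(\left(-220\right) \left(-94\right) + 2288 \left(-258\right) + 9 \left(-94\right) \left(-258\right)\right)} - \frac{281037}{39 \left(-200\right)} = \frac{345814}{\frac{1}{192} \left(20680 - 590304 + 218268\right)} - \frac{281037}{-7800} = \frac{345814}{\frac{1}{192} \left(-351356\right)} - - \frac{93679}{2600} = \frac{345814}{- \frac{87839}{48}} + \frac{93679}{2600} = 345814 \left(- \frac{48}{87839}\right) + \frac{93679}{2600} = - \frac{976416}{5167} + \frac{93679}{2600} = - \frac{2054642207}{13434200}$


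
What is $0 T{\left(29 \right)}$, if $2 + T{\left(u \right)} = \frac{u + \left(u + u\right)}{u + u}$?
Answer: $0$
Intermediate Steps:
$T{\left(u \right)} = - \frac{1}{2}$ ($T{\left(u \right)} = -2 + \frac{u + \left(u + u\right)}{u + u} = -2 + \frac{u + 2 u}{2 u} = -2 + 3 u \frac{1}{2 u} = -2 + \frac{3}{2} = - \frac{1}{2}$)
$0 T{\left(29 \right)} = 0 \left(- \frac{1}{2}\right) = 0$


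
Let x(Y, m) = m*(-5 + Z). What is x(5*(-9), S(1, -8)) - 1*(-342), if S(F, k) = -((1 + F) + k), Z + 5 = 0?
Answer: 282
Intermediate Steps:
Z = -5 (Z = -5 + 0 = -5)
S(F, k) = -1 - F - k (S(F, k) = -(1 + F + k) = -1 - F - k)
x(Y, m) = -10*m (x(Y, m) = m*(-5 - 5) = m*(-10) = -10*m)
x(5*(-9), S(1, -8)) - 1*(-342) = -10*(-1 - 1*1 - 1*(-8)) - 1*(-342) = -10*(-1 - 1 + 8) + 342 = -10*6 + 342 = -60 + 342 = 282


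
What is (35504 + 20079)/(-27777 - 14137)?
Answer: -55583/41914 ≈ -1.3261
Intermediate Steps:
(35504 + 20079)/(-27777 - 14137) = 55583/(-41914) = 55583*(-1/41914) = -55583/41914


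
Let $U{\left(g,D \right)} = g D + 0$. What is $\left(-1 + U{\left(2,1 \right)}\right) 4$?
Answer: $4$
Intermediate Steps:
$U{\left(g,D \right)} = D g$ ($U{\left(g,D \right)} = D g + 0 = D g$)
$\left(-1 + U{\left(2,1 \right)}\right) 4 = \left(-1 + 1 \cdot 2\right) 4 = \left(-1 + 2\right) 4 = 1 \cdot 4 = 4$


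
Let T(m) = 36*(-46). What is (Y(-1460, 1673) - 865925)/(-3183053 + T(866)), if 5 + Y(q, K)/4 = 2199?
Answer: 857149/3184709 ≈ 0.26915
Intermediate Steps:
T(m) = -1656
Y(q, K) = 8776 (Y(q, K) = -20 + 4*2199 = -20 + 8796 = 8776)
(Y(-1460, 1673) - 865925)/(-3183053 + T(866)) = (8776 - 865925)/(-3183053 - 1656) = -857149/(-3184709) = -857149*(-1/3184709) = 857149/3184709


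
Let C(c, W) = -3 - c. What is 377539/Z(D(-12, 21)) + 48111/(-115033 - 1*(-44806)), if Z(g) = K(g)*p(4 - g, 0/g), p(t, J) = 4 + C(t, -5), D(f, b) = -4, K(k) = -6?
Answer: 2945712299/327726 ≈ 8988.3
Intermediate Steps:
p(t, J) = 1 - t (p(t, J) = 4 + (-3 - t) = 1 - t)
Z(g) = 18 - 6*g (Z(g) = -6*(1 - (4 - g)) = -6*(1 + (-4 + g)) = -6*(-3 + g) = 18 - 6*g)
377539/Z(D(-12, 21)) + 48111/(-115033 - 1*(-44806)) = 377539/(18 - 6*(-4)) + 48111/(-115033 - 1*(-44806)) = 377539/(18 + 24) + 48111/(-115033 + 44806) = 377539/42 + 48111/(-70227) = 377539*(1/42) + 48111*(-1/70227) = 377539/42 - 16037/23409 = 2945712299/327726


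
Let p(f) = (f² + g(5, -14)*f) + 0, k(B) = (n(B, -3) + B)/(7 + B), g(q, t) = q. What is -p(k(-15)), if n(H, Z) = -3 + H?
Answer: -2409/64 ≈ -37.641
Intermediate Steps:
k(B) = (-3 + 2*B)/(7 + B) (k(B) = ((-3 + B) + B)/(7 + B) = (-3 + 2*B)/(7 + B))
p(f) = f² + 5*f (p(f) = (f² + 5*f) + 0 = f² + 5*f)
-p(k(-15)) = -(-3 + 2*(-15))/(7 - 15)*(5 + (-3 + 2*(-15))/(7 - 15)) = -(-3 - 30)/(-8)*(5 + (-3 - 30)/(-8)) = -(-⅛*(-33))*(5 - ⅛*(-33)) = -33*(5 + 33/8)/8 = -33*73/(8*8) = -1*2409/64 = -2409/64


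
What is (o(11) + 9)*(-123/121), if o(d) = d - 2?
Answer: -2214/121 ≈ -18.298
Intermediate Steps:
o(d) = -2 + d
(o(11) + 9)*(-123/121) = ((-2 + 11) + 9)*(-123/121) = (9 + 9)*(-123*1/121) = 18*(-123/121) = -2214/121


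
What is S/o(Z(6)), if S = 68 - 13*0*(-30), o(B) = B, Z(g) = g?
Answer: 34/3 ≈ 11.333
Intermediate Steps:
S = 68 (S = 68 + 0*(-30) = 68 + 0 = 68)
S/o(Z(6)) = 68/6 = 68*(1/6) = 34/3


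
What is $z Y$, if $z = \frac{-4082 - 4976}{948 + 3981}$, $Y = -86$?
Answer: $\frac{778988}{4929} \approx 158.04$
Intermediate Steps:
$z = - \frac{9058}{4929} \approx -1.8377$
$z Y = \left(- \frac{9058}{4929}\right) \left(-86\right) = \frac{778988}{4929}$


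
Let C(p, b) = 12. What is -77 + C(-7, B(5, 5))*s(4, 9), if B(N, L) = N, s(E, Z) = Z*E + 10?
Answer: 475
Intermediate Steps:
s(E, Z) = 10 + E*Z (s(E, Z) = E*Z + 10 = 10 + E*Z)
-77 + C(-7, B(5, 5))*s(4, 9) = -77 + 12*(10 + 4*9) = -77 + 12*(10 + 36) = -77 + 12*46 = -77 + 552 = 475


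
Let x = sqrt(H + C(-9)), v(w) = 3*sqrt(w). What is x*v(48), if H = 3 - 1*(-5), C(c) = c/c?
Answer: 36*sqrt(3) ≈ 62.354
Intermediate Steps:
C(c) = 1
H = 8 (H = 3 + 5 = 8)
x = 3 (x = sqrt(8 + 1) = sqrt(9) = 3)
x*v(48) = 3*(3*sqrt(48)) = 3*(3*(4*sqrt(3))) = 3*(12*sqrt(3)) = 36*sqrt(3)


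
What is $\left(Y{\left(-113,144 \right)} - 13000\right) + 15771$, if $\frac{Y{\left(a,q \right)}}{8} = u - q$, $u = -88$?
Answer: $915$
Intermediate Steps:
$Y{\left(a,q \right)} = -704 - 8 q$ ($Y{\left(a,q \right)} = 8 \left(-88 - q\right) = -704 - 8 q$)
$\left(Y{\left(-113,144 \right)} - 13000\right) + 15771 = \left(\left(-704 - 1152\right) - 13000\right) + 15771 = \left(-1856 - 13000\right) + 15771 = -14856 + 15771 = 915$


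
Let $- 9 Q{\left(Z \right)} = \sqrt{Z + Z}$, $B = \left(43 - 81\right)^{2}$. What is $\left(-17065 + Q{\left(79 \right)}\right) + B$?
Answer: $-15621 - \frac{\sqrt{158}}{9} \approx -15622.0$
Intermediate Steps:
$B = 1444$ ($B = \left(-38\right)^{2} = 1444$)
$Q{\left(Z \right)} = - \frac{\sqrt{2} \sqrt{Z}}{9}$ ($Q{\left(Z \right)} = - \frac{\sqrt{Z + Z}}{9} = - \frac{\sqrt{2 Z}}{9} = - \frac{\sqrt{2} \sqrt{Z}}{9}$)
$\left(-17065 + Q{\left(79 \right)}\right) + B = \left(-17065 - \frac{\sqrt{2} \sqrt{79}}{9}\right) + 1444 = \left(-17065 - \frac{\sqrt{158}}{9}\right) + 1444 = -15621 - \frac{\sqrt{158}}{9}$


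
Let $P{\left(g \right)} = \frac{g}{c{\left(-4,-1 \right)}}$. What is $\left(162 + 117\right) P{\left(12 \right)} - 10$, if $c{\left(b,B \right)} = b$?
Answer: $-847$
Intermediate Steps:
$P{\left(g \right)} = - \frac{g}{4}$ ($P{\left(g \right)} = \frac{g}{-4} = g \left(- \frac{1}{4}\right) = - \frac{g}{4}$)
$\left(162 + 117\right) P{\left(12 \right)} - 10 = \left(162 + 117\right) \left(\left(- \frac{1}{4}\right) 12\right) - 10 = 279 \left(-3\right) - 10 = -837 - 10 = -847$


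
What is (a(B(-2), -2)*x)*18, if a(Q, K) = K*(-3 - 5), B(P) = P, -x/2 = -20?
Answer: 11520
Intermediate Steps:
x = 40 (x = -2*(-20) = 40)
a(Q, K) = -8*K (a(Q, K) = K*(-8) = -8*K)
(a(B(-2), -2)*x)*18 = (-8*(-2)*40)*18 = (16*40)*18 = 640*18 = 11520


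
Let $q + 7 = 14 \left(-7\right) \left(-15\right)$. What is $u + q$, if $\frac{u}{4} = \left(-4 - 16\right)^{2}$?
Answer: $3063$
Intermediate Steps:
$u = 1600$ ($u = 4 \left(-4 - 16\right)^{2} = 4 \left(-20\right)^{2} = 4 \cdot 400 = 1600$)
$q = 1463$ ($q = -7 + 14 \left(-7\right) \left(-15\right) = -7 - -1470 = -7 + 1470 = 1463$)
$u + q = 1600 + 1463 = 3063$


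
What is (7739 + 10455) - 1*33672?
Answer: -15478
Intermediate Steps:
(7739 + 10455) - 1*33672 = 18194 - 33672 = -15478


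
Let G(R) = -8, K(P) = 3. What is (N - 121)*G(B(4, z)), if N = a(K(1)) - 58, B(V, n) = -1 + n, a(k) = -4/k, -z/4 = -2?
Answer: 4328/3 ≈ 1442.7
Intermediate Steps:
z = 8 (z = -4*(-2) = 8)
N = -178/3 (N = -4/3 - 58 = -178/3 ≈ -59.333)
(N - 121)*G(B(4, z)) = (-178/3 - 121)*(-8) = -541/3*(-8) = 4328/3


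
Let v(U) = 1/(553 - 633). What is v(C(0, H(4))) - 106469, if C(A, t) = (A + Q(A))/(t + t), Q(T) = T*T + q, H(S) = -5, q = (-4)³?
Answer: -8517521/80 ≈ -1.0647e+5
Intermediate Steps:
q = -64
Q(T) = -64 + T² (Q(T) = T*T - 64 = T² - 64 = -64 + T²)
C(A, t) = (-64 + A + A²)/(2*t) (C(A, t) = (A + (-64 + A²))/(t + t) = (-64 + A + A²)/((2*t)) = (-64 + A + A²)*(1/(2*t)) = (-64 + A + A²)/(2*t))
v(U) = -1/80 (v(U) = 1/(-80) = -1/80)
v(C(0, H(4))) - 106469 = -1/80 - 106469 = -8517521/80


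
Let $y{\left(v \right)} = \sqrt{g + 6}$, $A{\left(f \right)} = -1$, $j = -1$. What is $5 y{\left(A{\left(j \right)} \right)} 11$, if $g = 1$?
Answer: $55 \sqrt{7} \approx 145.52$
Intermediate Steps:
$y{\left(v \right)} = \sqrt{7}$ ($y{\left(v \right)} = \sqrt{1 + 6} = \sqrt{7}$)
$5 y{\left(A{\left(j \right)} \right)} 11 = 5 \sqrt{7} \cdot 11 = 55 \sqrt{7}$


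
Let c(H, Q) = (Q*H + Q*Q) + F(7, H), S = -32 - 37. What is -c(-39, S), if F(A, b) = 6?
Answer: -7458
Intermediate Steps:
S = -69
c(H, Q) = 6 + Q² + H*Q (c(H, Q) = (Q*H + Q*Q) + 6 = (H*Q + Q²) + 6 = (Q² + H*Q) + 6 = 6 + Q² + H*Q)
-c(-39, S) = -(6 + (-69)² - 39*(-69)) = -(6 + 4761 + 2691) = -1*7458 = -7458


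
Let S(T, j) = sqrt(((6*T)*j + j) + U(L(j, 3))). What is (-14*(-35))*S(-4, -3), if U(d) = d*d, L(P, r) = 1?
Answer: 490*sqrt(70) ≈ 4099.6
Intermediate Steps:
U(d) = d**2
S(T, j) = sqrt(1 + j + 6*T*j) (S(T, j) = sqrt(((6*T)*j + j) + 1**2) = sqrt((6*T*j + j) + 1) = sqrt((j + 6*T*j) + 1) = sqrt(1 + j + 6*T*j))
(-14*(-35))*S(-4, -3) = (-14*(-35))*sqrt(1 - 3 + 6*(-4)*(-3)) = 490*sqrt(1 - 3 + 72) = 490*sqrt(70)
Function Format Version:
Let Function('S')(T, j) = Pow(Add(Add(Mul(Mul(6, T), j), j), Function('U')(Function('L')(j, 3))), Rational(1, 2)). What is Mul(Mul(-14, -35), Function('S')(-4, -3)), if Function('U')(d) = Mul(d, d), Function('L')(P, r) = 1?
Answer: Mul(490, Pow(70, Rational(1, 2))) ≈ 4099.6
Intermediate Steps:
Function('U')(d) = Pow(d, 2)
Function('S')(T, j) = Pow(Add(1, j, Mul(6, T, j)), Rational(1, 2)) (Function('S')(T, j) = Pow(Add(Add(Mul(Mul(6, T), j), j), Pow(1, 2)), Rational(1, 2)) = Pow(Add(Add(Mul(6, T, j), j), 1), Rational(1, 2)) = Pow(Add(Add(j, Mul(6, T, j)), 1), Rational(1, 2)) = Pow(Add(1, j, Mul(6, T, j)), Rational(1, 2)))
Mul(Mul(-14, -35), Function('S')(-4, -3)) = Mul(Mul(-14, -35), Pow(Add(1, -3, Mul(6, -4, -3)), Rational(1, 2))) = Mul(490, Pow(Add(1, -3, 72), Rational(1, 2))) = Mul(490, Pow(70, Rational(1, 2)))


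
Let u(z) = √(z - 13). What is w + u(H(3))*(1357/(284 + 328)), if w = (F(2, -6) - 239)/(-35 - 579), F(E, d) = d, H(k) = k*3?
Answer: 245/614 + 1357*I/306 ≈ 0.39902 + 4.4346*I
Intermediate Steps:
H(k) = 3*k
u(z) = √(-13 + z)
w = 245/614 (w = (-6 - 239)/(-35 - 579) = -245/(-614) = -245*(-1/614) = 245/614 ≈ 0.39902)
w + u(H(3))*(1357/(284 + 328)) = 245/614 + √(-13 + 3*3)*(1357/(284 + 328)) = 245/614 + √(-13 + 9)*(1357/612) = 245/614 + √(-4)*(1357*(1/612)) = 245/614 + (2*I)*(1357/612) = 245/614 + 1357*I/306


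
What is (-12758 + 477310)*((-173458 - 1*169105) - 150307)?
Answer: -228963744240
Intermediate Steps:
(-12758 + 477310)*((-173458 - 1*169105) - 150307) = 464552*((-173458 - 169105) - 150307) = 464552*(-342563 - 150307) = 464552*(-492870) = -228963744240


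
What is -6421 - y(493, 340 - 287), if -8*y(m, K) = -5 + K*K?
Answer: -12141/2 ≈ -6070.5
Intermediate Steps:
y(m, K) = 5/8 - K**2/8 (y(m, K) = -(-5 + K*K)/8 = -(-5 + K**2)/8 = 5/8 - K**2/8)
-6421 - y(493, 340 - 287) = -6421 - (5/8 - (340 - 287)**2/8) = -6421 - (5/8 - 1/8*53**2) = -6421 - (5/8 - 1/8*2809) = -6421 - (5/8 - 2809/8) = -6421 - 1*(-701/2) = -6421 + 701/2 = -12141/2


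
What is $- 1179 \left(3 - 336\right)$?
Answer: $392607$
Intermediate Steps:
$- 1179 \left(3 - 336\right) = \left(-1179\right) \left(-333\right) = 392607$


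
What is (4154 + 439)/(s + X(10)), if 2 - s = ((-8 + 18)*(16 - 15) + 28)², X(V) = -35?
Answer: -4593/1477 ≈ -3.1097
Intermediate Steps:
s = -1442 (s = 2 - ((-8 + 18)*(16 - 15) + 28)² = 2 - (10*1 + 28)² = 2 - (10 + 28)² = 2 - 1*38² = 2 - 1*1444 = 2 - 1444 = -1442)
(4154 + 439)/(s + X(10)) = (4154 + 439)/(-1442 - 35) = 4593/(-1477) = 4593*(-1/1477) = -4593/1477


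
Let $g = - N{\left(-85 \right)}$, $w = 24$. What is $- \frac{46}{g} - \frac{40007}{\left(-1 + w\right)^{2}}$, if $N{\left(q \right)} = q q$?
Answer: $- \frac{289026241}{3822025} \approx -75.621$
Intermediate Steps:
$N{\left(q \right)} = q^{2}$
$g = -7225$ ($g = - \left(-85\right)^{2} = \left(-1\right) 7225 = -7225$)
$- \frac{46}{g} - \frac{40007}{\left(-1 + w\right)^{2}} = - \frac{46}{-7225} - \frac{40007}{\left(-1 + 24\right)^{2}} = \left(-46\right) \left(- \frac{1}{7225}\right) - \frac{40007}{23^{2}} = \frac{46}{7225} - \frac{40007}{529} = - \frac{289026241}{3822025}$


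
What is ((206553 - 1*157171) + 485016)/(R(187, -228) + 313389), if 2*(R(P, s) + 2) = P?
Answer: 1068796/626961 ≈ 1.7047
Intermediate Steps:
R(P, s) = -2 + P/2
((206553 - 1*157171) + 485016)/(R(187, -228) + 313389) = ((206553 - 1*157171) + 485016)/((-2 + (½)*187) + 313389) = ((206553 - 157171) + 485016)/((-2 + 187/2) + 313389) = (49382 + 485016)/(183/2 + 313389) = 534398/(626961/2) = 534398*(2/626961) = 1068796/626961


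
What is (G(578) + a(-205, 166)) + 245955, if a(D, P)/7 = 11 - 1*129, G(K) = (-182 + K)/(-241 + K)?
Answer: 82608869/337 ≈ 2.4513e+5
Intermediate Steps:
G(K) = (-182 + K)/(-241 + K)
a(D, P) = -826 (a(D, P) = 7*(11 - 1*129) = 7*(11 - 129) = 7*(-118) = -826)
(G(578) + a(-205, 166)) + 245955 = ((-182 + 578)/(-241 + 578) - 826) + 245955 = (396/337 - 826) + 245955 = -277966/337 + 245955 = 82608869/337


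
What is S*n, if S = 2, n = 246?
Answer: 492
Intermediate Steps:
S*n = 2*246 = 492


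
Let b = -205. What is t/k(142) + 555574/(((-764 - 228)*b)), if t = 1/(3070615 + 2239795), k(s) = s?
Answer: 10473656330041/3833733670480 ≈ 2.7320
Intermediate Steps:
t = 1/5310410 ≈ 1.8831e-7
t/k(142) + 555574/(((-764 - 228)*b)) = (1/5310410)/142 + 555574/(((-764 - 228)*(-205))) = (1/5310410)*(1/142) + 555574/((-992*(-205))) = 1/754078220 + 555574/203360 = 1/754078220 + 555574*(1/203360) = 1/754078220 + 277787/101680 = 10473656330041/3833733670480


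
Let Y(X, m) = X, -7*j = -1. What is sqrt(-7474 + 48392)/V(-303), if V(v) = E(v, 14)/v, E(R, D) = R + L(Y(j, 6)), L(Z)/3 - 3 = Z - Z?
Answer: 101*sqrt(40918)/98 ≈ 208.47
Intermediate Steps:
j = 1/7 (j = -1/7*(-1) = 1/7 ≈ 0.14286)
L(Z) = 9 (L(Z) = 9 + 3*(Z - Z) = 9 + 3*0 = 9 + 0 = 9)
E(R, D) = 9 + R (E(R, D) = R + 9 = 9 + R)
V(v) = (9 + v)/v
sqrt(-7474 + 48392)/V(-303) = sqrt(-7474 + 48392)/(((9 - 303)/(-303))) = sqrt(40918)/((-1/303*(-294))) = sqrt(40918)/(98/101) = sqrt(40918)*(101/98) = 101*sqrt(40918)/98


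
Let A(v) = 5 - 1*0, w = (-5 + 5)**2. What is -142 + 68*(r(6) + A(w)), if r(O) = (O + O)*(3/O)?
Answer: 606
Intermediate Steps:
w = 0 (w = 0**2 = 0)
A(v) = 5 (A(v) = 5 + 0 = 5)
r(O) = 6 (r(O) = (2*O)*(3/O) = 6)
-142 + 68*(r(6) + A(w)) = -142 + 68*(6 + 5) = -142 + 68*11 = -142 + 748 = 606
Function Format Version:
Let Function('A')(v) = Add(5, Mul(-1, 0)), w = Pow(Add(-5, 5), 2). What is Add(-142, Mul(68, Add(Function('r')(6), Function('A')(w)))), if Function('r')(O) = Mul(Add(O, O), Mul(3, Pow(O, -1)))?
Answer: 606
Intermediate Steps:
w = 0 (w = Pow(0, 2) = 0)
Function('A')(v) = 5 (Function('A')(v) = Add(5, 0) = 5)
Function('r')(O) = 6 (Function('r')(O) = Mul(Mul(2, O), Mul(3, Pow(O, -1))) = 6)
Add(-142, Mul(68, Add(Function('r')(6), Function('A')(w)))) = Add(-142, Mul(68, Add(6, 5))) = Add(-142, Mul(68, 11)) = Add(-142, 748) = 606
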